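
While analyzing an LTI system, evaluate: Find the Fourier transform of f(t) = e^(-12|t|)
Using the standard pair: F{e^(-a|t|)}=2a/(a^2+omega^2)
With a=12: F(omega)=24/(144+omega^2)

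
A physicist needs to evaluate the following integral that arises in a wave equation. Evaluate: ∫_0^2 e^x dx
Antiderivative: e^x
Evaluate: (e^2-1)

Answer: e^2-1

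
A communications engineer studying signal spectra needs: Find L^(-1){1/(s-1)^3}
L^(-1){1/(s-a)^n} = t^(n-1)·e^(at)/(n-1)!
Here a = 1, n = 3: t^2·e^(t)/2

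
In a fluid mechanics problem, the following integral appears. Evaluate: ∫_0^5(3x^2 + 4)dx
Step 1: Find antiderivative F(x) = x^3 + 4x
Step 2: F(5) - F(0) = 145 - (0) = 145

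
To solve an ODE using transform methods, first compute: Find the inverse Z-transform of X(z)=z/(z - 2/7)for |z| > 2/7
Standard pair: z/(z-a) <-> a^n * u[n] for causal signals
With a=2/7: x[n]=(2/7)^n * u[n]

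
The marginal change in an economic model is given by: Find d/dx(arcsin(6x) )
d/dx[arcsin(u)]=u'/√(1-u²), u=6x, u'=6

Answer: 6/√(1 - 36x²)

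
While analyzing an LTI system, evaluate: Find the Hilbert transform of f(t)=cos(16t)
The Hilbert transform shifts each frequency component by -pi/2.
H{cos(wt)} = sin(wt)
With w = 16: H{cos(16t)} = sin(16t)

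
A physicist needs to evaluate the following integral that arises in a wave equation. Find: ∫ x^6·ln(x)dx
By parts: u=ln(x), dv=x^6 dx
du=1/x dx, v=x^7/7
=x^7·ln(x)/7 - ∫ x^6/7 dx
=x^7·ln(x)/7 - x^7/49 + C

Answer: x^7(ln(x)/7 - 1/49) + C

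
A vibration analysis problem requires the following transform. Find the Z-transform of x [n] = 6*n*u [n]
Z{n*u[n]} = z/(z-1)^2
By linearity: Z{6*n*u[n]} = 6z/(z-1)^2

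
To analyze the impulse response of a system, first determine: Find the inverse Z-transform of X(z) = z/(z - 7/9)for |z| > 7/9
Standard pair: z/(z-a) <-> a^n * u[n] for causal signals
With a=7/9: x[n]=(7/9)^n * u[n]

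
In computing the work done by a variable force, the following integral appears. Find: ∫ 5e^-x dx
Since d/dx[e^-x]=- e^-x, we get -5e^-x+C

Answer: -5e^-x+C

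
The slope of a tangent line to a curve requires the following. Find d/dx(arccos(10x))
d/dx[arccos(u)] = -u'/√(1-u²), u = 10x, u' = 10

Answer: -10/√(1-100x²)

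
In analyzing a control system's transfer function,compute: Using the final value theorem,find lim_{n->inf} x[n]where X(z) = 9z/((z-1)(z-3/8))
Final value theorem: lim x[n]=lim_{z->1} (z-1)*X(z)
(z-1)*X(z)=9z/(z-3/8)
As z->1: 9/(1-3/8)=9/(5/8)=72/5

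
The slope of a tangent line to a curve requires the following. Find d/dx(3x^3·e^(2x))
Product rule: (fg)'=f'g+fg'
f=3x^3, f'=9x^2
g=e^(2x), g'=2·e^(2x)

Answer: 9x^2·e^(2x)+6x^3·e^(2x)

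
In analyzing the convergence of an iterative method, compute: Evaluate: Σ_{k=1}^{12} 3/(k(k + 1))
Partial fractions: 3/(k(k+1)) = 3/k - 3/(k+1)
Telescoping sum: 3(1-1/13) = 3·12/13

Answer: 36/13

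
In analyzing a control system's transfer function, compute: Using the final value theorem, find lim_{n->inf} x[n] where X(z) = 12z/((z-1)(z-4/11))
Final value theorem: lim x[n] = lim_{z->1} (z-1)*X(z)
(z-1)*X(z) = 12z/(z-4/11)
As z->1: 12/(1 - 4/11) = 12/(7/11) = 132/7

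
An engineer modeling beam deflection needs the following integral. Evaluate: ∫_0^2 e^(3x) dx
Antiderivative: (1/3)e^(3x)
Evaluate: (1/3)(e^6-1)

Answer: (e^6-1)/3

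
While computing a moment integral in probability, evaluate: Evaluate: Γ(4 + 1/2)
Γ(n+1/2) = (2n)!√π/(4^n·n!)
= 40320√π/(256·24) = (105/16)·√π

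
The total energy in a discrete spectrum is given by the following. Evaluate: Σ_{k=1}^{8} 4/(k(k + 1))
Partial fractions: 4/(k(k+1))=4/k - 4/(k+1)
Telescoping sum: 4(1-1/9)=4·8/9

Answer: 32/9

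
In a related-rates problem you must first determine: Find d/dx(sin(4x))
Chain rule: d/dx[sin(u)] = cos(u)·u' where u = 4x
u' = 4

Answer: 4·cos(4x)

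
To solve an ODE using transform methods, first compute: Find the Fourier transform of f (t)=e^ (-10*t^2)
The Fourier transform of a Gaussian e^(-a*t^2) is sqrt(pi/a)*e^(-omega^2/(4a)).
With a = 10: F(omega) = sqrt(pi/10)*e^(-omega^2/40)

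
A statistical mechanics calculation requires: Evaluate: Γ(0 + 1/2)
Γ(1/2)=√π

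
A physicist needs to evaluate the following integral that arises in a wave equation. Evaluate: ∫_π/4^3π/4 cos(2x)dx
Antiderivative: sin(2x)/2
Evaluate at bounds: [sin(2·3π/4)/2] - [sin(2·π/4)/2]
= ((-1) - (1))/2 = -1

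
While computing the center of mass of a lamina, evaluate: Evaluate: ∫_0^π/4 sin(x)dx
Antiderivative: -cos(x)
Evaluate at bounds: [-cos(1·π/4)/1] - [-cos(1·0)/1]
= (-(√2/2) + (1))/1 = 1 - √2/2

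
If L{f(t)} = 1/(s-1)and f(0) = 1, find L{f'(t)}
L{f'(t)}=s·F(s) - f(0)=s/(s-1) - 1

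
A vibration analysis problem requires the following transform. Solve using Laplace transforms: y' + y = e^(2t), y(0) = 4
Take L: sY - 4+Y = 1/(s-2)
Y(s+1) = 1/(s-2)+4
Y = 1/((s-2)(s+1))+4/(s+1)
Partial fractions: 1/((s-2)(s+1)) = (1/3)/(s-2) - (1/3)/(s+1)
So Y = (1/3)/(s-2)+(11/3)/(s+1)
Inverse Laplace transform (L^(-1){1/(s-2)} = e^(2t), L^(-1){1/(s+1)} = e^(-t)):

Answer: y(t) = (1/3)·e^(2t)+(11/3)·e^(-t)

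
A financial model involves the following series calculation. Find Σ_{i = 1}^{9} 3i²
=3·n(n+1)(2n+1)/6=3·9·10·19/6=855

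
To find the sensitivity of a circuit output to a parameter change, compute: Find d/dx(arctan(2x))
d/dx[arctan(u)]=u'/(1+u²), u=2x, u'=2

Answer: 2/(1+4x²)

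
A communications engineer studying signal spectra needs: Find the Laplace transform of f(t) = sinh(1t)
L{sinh(at)}=a/(s²-a²)
L{sinh(1t)}=1/(s²-1)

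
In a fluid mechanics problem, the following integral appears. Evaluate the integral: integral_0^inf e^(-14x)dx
integral_0^inf e^(-14x) dx=[-1/14*e^(-14x)]_0^inf
=0 - (-1/14)=1/14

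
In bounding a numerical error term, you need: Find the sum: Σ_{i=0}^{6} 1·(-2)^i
Geometric series: S = a(1 - r^n)/(1 - r)
a = 1, r = -2, n = 7
S = 1(1+128)/3 = 43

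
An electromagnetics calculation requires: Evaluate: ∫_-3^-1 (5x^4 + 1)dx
Step 1: Find antiderivative F(x) = x^5 + x
Step 2: F(-1) - F(-3) = -2 - (-246) = 244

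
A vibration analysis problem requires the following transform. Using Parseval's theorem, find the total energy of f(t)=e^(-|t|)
Parseval's theorem: E=integral |f(t)|^2 dt=(1/2pi) integral |F(omega)|^2 domega
E=integral_{-inf}^{inf} e^(-2|t|) dt=2 * integral_0^inf e^(-2t) dt=2/(2 * 1)=1/1

Answer: 1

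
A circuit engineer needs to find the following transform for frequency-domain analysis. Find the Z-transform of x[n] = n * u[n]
Standard pair: Z{n * u[n]} = z/(z-1)^2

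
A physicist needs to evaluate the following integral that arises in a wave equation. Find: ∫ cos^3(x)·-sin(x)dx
Let u=cos(x), du=-sin(x) dx
∫ u^3 du=u^4/4+C

Answer: cos^4(x)/4+C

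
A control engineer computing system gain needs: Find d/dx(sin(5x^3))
Chain rule: d/dx[sin(u)] = cos(u)·u' where u = 5x^3
u' = 15x^2

Answer: 15x^2·cos(5x^3)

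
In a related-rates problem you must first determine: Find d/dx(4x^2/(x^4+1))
Quotient rule: (f/g)' = (f'g - fg')/g²
f = 4x^2, f' = 8x
g = x^4+1, g' = 4x^3

Answer: (8x·(x^4+1)-16x^5)/(x^4+1)²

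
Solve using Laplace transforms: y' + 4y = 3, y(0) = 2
Take L of both sides: sY(s)-2+4Y(s)=3/s
Y(s)(s+4)=3/s+2
Y(s)=3/(s(s+4))+2/(s+4)
Partial fractions: 3/(s(s+4))=(3/4)/s - (3/4)/(s+4)
So Y(s)=(3/4)/s+(5/4)/(s+4)
Inverse transform (L^(-1){1/s}=1, L^(-1){1/(s+4)}=e^(-4t)):

Answer: y(t)=3/4+(5/4)·e^(-4t)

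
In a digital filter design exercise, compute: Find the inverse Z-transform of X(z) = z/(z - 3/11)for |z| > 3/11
Standard pair: z/(z-a) <-> a^n*u[n] for causal signals
With a=3/11: x[n]=(3/11)^n*u[n]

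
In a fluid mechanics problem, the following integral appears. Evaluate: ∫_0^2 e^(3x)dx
Antiderivative: (1/3)e^(3x)
Evaluate: (1/3)(e^6-1)

Answer: (e^6-1)/3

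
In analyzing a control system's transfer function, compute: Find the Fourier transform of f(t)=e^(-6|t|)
Using the standard pair: F{e^(-a|t|)}=2a/(a^2+omega^2)
With a=6: F(omega)=12/(36+omega^2)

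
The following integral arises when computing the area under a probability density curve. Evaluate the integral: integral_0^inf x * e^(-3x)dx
This is a Gamma integral. Substitute u = 3x (du = 3 dx):
integral_0^inf x * e^(-3x) dx = (1/3^2) integral_0^inf u^1 * e^(-u) du
= Gamma(2)/3^2 = 1!/3^2 = 1/9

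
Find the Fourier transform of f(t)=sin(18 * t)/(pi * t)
sin(W*t)/(pi*t) = (W/pi)*sinc(W*t/pi) is the impulse response of the ideal low-pass filter with cutoff W (here W = 18).
Its Fourier transform is a rectangular function:
F(omega) = 1 for |omega| < 18, 0 otherwise

Answer: rect(omega/36) [i.e., 1 for |omega| < 18, 0 otherwise]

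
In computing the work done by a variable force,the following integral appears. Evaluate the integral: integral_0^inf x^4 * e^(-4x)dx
This is a Gamma integral. Substitute u = 4x (du = 4 dx):
integral_0^inf x^4 * e^(-4x) dx = (1/4^5) integral_0^inf u^4 * e^(-u) du
= Gamma(5)/4^5 = 4!/4^5 = 24/1024

Answer: 3/128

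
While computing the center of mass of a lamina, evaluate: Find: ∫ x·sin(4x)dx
By parts: u = x, dv = sin(4x) dx
du = dx, v = -cos(4x)/4
= -x·cos(4x)/4+sin(4x)/4²+C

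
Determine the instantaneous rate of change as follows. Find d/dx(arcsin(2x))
d/dx[arcsin(u)] = u'/√(1-u²), u = 2x, u' = 2

Answer: 2/√(1-4x²)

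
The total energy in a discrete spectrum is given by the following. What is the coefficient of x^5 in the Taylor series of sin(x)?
sin(x)=Σ (-1)^k x^(2k+1)/(2k+1)!
For x^5: (-1)^2/5!=1/120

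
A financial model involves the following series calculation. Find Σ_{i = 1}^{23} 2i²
= 2·n(n+1)(2n+1)/6 = 2·23·24·47/6 = 8648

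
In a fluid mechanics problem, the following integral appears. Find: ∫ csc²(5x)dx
Since d/dx[-cot(5x)] = 5csc²(5x), integral = -cot(5x)/5+C

Answer: (-1/5)cot(5x)+C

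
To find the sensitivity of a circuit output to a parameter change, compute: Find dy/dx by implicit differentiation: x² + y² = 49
Differentiate both sides: 2x + 2y·(dy/dx)=0
Solve: dy/dx=-2x/(2y)=-x/y

Answer: dy/dx=-x/y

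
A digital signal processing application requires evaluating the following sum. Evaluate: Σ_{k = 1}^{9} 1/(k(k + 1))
Partial fractions: 1/(k(k+1)) = 1/k - 1/(k+1)
Telescoping sum: 1(1-1/10) = 1·9/10

Answer: 9/10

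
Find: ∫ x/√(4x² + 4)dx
Let u = 4x²+4, du = 8x dx
∫ (1/8)·u^(-1/2) du = √u/4+C

Answer: √(4x²+4)/4+C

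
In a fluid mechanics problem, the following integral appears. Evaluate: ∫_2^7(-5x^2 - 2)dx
Step 1: Find antiderivative F(x)=(-5/3)x^3 - 2x
Step 2: F(7) - F(2)=-1757/3 - (-52/3)=-1705/3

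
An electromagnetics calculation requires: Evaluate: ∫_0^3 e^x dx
Antiderivative: e^x
Evaluate: (e^3-1)

Answer: e^3-1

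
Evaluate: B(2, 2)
B(x,y) = Γ(x)Γ(y)/Γ(x + y) = (x-1)!(y-1)!/(x + y-1)!
B(2,2) = 1!·1!/3! = 1/6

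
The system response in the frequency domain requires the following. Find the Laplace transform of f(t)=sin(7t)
L{sin(wt)}=w/(s²+w²)
L{sin(7t)}=7/(s²+49)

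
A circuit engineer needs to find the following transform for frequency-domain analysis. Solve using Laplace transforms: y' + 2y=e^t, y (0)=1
Take L: sY - 1 + 2Y = 1/(s-1)
Y(s + 2) = 1/(s-1) + 1
Y = 1/((s-1)(s + 2)) + 1/(s + 2)
Partial fractions: 1/((s-1)(s + 2)) = (1/3)/(s-1) - (1/3)/(s + 2)
So Y = (1/3)/(s-1) + (2/3)/(s + 2)
Inverse Laplace transform (L^(-1){1/(s-1)} = e^t, L^(-1){1/(s + 2)} = e^(-2t)):

Answer: y(t) = (1/3)·e^t + (2/3)·e^(-2t)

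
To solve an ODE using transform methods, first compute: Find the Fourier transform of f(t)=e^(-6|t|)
Using the standard pair: F{e^(-a|t|)}=2a/(a^2+omega^2)
With a=6: F(omega)=12/(36+omega^2)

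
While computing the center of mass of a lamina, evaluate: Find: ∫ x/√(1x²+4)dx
Let u = x² + 4, du = 2x dx
∫ (1/2)·u^(-1/2) du = √u + C

Answer: √(x² + 4) + C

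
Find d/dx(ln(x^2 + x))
Chain rule: d/dx[ln(u)]=u'/u where u=x^2+x
u'=2x+1

Answer: (2x+1)/(x^2+x)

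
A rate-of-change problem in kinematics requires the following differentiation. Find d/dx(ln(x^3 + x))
Chain rule: d/dx[ln(u)] = u'/u where u = x^3+x
u' = 3x^2+1

Answer: (3x^2+1)/(x^3+x)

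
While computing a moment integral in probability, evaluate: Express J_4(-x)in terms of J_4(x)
For integer n: J_n(-x)=(-1)^n J_n(x)
With n=4: J_4(-x)=(-1)^4 J_4(x)=J_4(x)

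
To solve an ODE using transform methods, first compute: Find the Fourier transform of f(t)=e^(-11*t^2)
The Fourier transform of a Gaussian e^(-a*t^2) is sqrt(pi/a)*e^(-omega^2/(4a)).
With a = 11: F(omega) = sqrt(pi/11)*e^(-omega^2/44)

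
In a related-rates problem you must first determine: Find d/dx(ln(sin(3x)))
Chain rule: d/dx[ln(u)]=u'/u where u=sin(3x)
u'=3cos(3x)

Answer: (3cos(3x))/(sin(3x))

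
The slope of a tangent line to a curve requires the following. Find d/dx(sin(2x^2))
Chain rule: d/dx[sin(u)] = cos(u)·u' where u = 2x^2
u' = 4x

Answer: 4x·cos(2x^2)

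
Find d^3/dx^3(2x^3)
Apply power rule 3 times:
d^1: 6x^2
d^2: 12x
d^3: 12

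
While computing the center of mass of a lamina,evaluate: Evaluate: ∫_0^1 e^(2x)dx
Antiderivative: (1/2)e^(2x)
Evaluate: (1/2)(e^2 - 1)

Answer: (e^2 - 1)/2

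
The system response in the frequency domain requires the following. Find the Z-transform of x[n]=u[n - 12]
Using the time-shift property: Z{u[n-12]}=z^(-12) * z/(z-1)
=z^(-11)/(z-1)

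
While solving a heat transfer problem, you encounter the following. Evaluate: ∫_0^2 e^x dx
Antiderivative: e^x
Evaluate: (e^2-1)

Answer: e^2-1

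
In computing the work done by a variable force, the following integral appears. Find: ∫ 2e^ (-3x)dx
Since d/dx[e^(-3x)]=-3e^(-3x), we get -2/3 e^(-3x)+C

Answer: (-2/3)e^(-3x)+C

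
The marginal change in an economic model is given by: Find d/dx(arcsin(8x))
d/dx[arcsin(u)]=u'/√(1-u²), u=8x, u'=8

Answer: 8/√(1 - 64x²)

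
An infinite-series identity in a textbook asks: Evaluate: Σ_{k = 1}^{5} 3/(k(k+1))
Partial fractions: 3/(k(k + 1)) = 3/k - 3/(k + 1)
Telescoping sum: 3(1 - 1/6) = 3·5/6

Answer: 5/2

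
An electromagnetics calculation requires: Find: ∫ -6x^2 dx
Using power rule: ∫ -6x^2 dx=-6/3 x^3 + C=-2x^3 + C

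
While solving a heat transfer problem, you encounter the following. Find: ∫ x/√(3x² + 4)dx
Let u=3x²+4, du=6x dx
∫ (1/6)·u^(-1/2) du=√u/3+C

Answer: √(3x²+4)/3+C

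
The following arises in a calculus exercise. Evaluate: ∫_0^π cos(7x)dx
Antiderivative: sin(7x)/7
Evaluate at bounds: [sin(7·π)/7] - [sin(7·0)/7]
= ((0) - (0))/7 = 0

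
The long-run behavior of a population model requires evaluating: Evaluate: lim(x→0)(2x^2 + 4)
Polynomial is continuous, so substitute x = 0:
2·0^2+4 = 4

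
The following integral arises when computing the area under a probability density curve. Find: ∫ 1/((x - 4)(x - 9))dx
Partial fractions: 1/((x-4)(x-9)) = A/(x-4)+B/(x-9)
A = -1/5, B = 1/5
∫ [-1/5· 1/(x-4)+1/5· 1/(x-9)] dx
= (1/5)[ln|x-9| - ln|x-4|]+C

Answer: (1/5)·ln|(x-9)/(x-4)|+C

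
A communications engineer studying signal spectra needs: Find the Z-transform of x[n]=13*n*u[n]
Z{n * u[n]}=z/(z-1)^2
By linearity: Z{13 * n * u[n]}=13z/(z-1)^2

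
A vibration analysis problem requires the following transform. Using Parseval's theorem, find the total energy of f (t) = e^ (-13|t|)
Parseval's theorem: E = integral |f(t)|^2 dt = (1/2pi) integral |F(omega)|^2 domega
E = integral_{-inf}^{inf} e^(-26|t|) dt = 2*integral_0^inf e^(-26t) dt = 2/(2*13) = 1/13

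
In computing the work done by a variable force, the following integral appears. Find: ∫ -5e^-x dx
Since d/dx[e^-x] = - e^-x, we get 5e^-x + C

Answer: 5e^-x + C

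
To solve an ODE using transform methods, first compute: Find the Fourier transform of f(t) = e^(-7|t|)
Using the standard pair: F{e^(-a|t|)} = 2a/(a^2+omega^2)
With a = 7: F(omega) = 14/(49+omega^2)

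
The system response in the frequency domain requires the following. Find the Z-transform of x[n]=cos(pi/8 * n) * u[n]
Z{cos(w0 * n) * u[n]}=z(z - cos(w0))/(z^2 - 2z * cos(w0) + 1)
With w0=pi/8: X(z)=z(z - cos(pi/8))/(z^2 - 2z * cos(pi/8) + 1)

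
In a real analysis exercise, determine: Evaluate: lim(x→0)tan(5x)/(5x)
tan(u) ≈ u for small u:
tan(5x)/(5x) ≈ 5x/(5x) = 5/5

Answer: 1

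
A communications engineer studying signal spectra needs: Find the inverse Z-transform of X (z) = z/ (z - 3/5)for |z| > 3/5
Standard pair: z/(z-a) <-> a^n * u[n] for causal signals
With a = 3/5: x[n] = (3/5)^n * u[n]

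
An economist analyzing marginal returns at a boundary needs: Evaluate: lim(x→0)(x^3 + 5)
Polynomial is continuous, so substitute x=0:
1·0^3 + 5=5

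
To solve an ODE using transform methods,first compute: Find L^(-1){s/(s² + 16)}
L^(-1){s/(s² + w²)} = cos(wt)
Here w = 4

Answer: cos(4t)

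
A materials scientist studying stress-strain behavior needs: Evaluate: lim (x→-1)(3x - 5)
Polynomial is continuous, so substitute x = -1:
3·(-1) - 5 = -8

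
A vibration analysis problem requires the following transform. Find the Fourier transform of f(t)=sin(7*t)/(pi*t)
sin(W*t)/(pi*t) = (W/pi)*sinc(W*t/pi) is the impulse response of the ideal low-pass filter with cutoff W (here W = 7).
Its Fourier transform is a rectangular function:
F(omega) = 1 for |omega| < 7, 0 otherwise

Answer: rect(omega/14) [i.e., 1 for |omega| < 7, 0 otherwise]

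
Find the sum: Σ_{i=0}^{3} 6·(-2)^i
Geometric series: S = a(1 - r^n)/(1 - r)
a = 6, r = -2, n = 4
S = 6(1-16)/3 = -30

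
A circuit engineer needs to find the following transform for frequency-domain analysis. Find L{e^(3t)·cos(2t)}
First shifting: L{e^(at)f(t)}=F(s-a)
L{cos(2t)}=s/(s²+4)
Shift: (s-3)/((s-3)²+4)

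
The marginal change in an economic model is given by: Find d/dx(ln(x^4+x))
Chain rule: d/dx[ln(u)] = u'/u where u = x^4+x
u' = 4x^3+1

Answer: (4x^3+1)/(x^4+x)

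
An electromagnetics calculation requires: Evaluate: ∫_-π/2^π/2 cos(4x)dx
Antiderivative: sin(4x)/4
Evaluate at bounds: [sin(4·π/2)/4] - [sin(4·-π/2)/4]
= ((0) - (0))/4 = 0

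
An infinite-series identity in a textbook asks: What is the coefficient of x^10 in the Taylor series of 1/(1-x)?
1/(1-x) = Σ x^n for |x|<1
All coefficients are 1

Answer: 1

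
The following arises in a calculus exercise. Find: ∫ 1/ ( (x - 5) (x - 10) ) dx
Partial fractions: 1/((x-5)(x-10))=A/(x-5)+B/(x-10)
A=-1/5, B=1/5
∫ [-1/5· 1/(x-5)+1/5· 1/(x-10)] dx
=(1/5)[ln|x-10| - ln|x-5|]+C

Answer: (1/5)·ln|(x-10)/(x-5)|+C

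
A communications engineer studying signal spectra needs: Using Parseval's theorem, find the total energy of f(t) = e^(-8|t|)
Parseval's theorem: E=integral |f(t)|^2 dt=(1/2pi) integral |F(omega)|^2 domega
E=integral_{-inf}^{inf} e^(-16|t|) dt=2*integral_0^inf e^(-16t) dt=2/(2*8)=1/8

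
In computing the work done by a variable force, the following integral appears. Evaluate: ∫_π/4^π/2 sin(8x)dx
Antiderivative: -cos(8x)/8
Evaluate at bounds: [-cos(8·π/2)/8] - [-cos(8·π/4)/8]
= (-(1)+(1))/8 = 0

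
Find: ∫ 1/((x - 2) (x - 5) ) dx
Partial fractions: 1/((x-2)(x-5))=A/(x-2) + B/(x-5)
A=-1/3, B=1/3
∫ [-1/3· 1/(x-2) + 1/3· 1/(x-5)] dx
=(1/3)[ln|x-5| - ln|x-2|] + C

Answer: (1/3)·ln|(x-5)/(x-2)| + C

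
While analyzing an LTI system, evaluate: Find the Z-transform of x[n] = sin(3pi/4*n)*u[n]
Z{sin(w0*n)*u[n]} = z*sin(w0)/(z^2-2z*cos(w0)+1)
With w0 = 3pi/4: X(z) = z*sin(3pi/4)/(z^2-2z*cos(3pi/4)+1)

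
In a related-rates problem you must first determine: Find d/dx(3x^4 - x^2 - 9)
Power rule: d/dx(ax^n)=n·a·x^(n-1)
Term by term: 12·x^3 - 2·x

Answer: 12x^3 - 2x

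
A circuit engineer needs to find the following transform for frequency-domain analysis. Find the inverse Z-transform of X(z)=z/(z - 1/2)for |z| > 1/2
Standard pair: z/(z-a) <-> a^n*u[n] for causal signals
With a=1/2: x[n]=(1/2)^n*u[n]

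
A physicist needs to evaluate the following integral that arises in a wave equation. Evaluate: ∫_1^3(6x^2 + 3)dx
Step 1: Find antiderivative F(x) = 2x^3 + 3x
Step 2: F(3) - F(1) = 63 - (5) = 58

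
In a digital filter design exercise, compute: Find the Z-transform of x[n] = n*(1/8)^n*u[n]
Using the property Z{n * a^n * u[n]} = az/(z-a)^2
With a = 1/8: X(z) = (1/8)z/(z - 1/8)^2, |z| > 1/8

Answer: (1/8)z/(z - 1/8)^2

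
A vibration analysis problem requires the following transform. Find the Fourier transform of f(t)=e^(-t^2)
The Fourier transform of a Gaussian e^(-t^2) is sqrt(pi)*e^(-omega^2/4).
With a = 1: F(omega) = sqrt(pi)*e^(-omega^2/4)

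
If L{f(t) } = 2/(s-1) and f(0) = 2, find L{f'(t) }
L{f'(t)} = s·F(s) - f(0) = 2s/(s-1) - 2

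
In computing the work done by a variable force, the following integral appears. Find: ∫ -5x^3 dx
Using power rule: ∫ -5x^3 dx=-5/4 x^4+C=(-5/4)x^4+C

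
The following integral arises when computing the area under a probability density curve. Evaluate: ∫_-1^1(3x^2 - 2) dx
Step 1: Find antiderivative F(x)=x^3 - 2x
Step 2: F(1) - F(-1)=-1 - (1)=-2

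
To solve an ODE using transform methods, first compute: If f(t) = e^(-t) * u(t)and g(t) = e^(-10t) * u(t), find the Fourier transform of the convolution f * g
By the convolution theorem: F{f * g} = F(omega) * G(omega)
F(omega) = 1/(1 + j * omega), G(omega) = 1/(10 + j * omega)
F{f * g} = 1/((1 + j * omega)(10 + j * omega))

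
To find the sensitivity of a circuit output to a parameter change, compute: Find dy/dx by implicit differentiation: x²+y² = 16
Differentiate both sides: 2x + 2y·(dy/dx)=0
Solve: dy/dx=-2x/(2y)=-x/y

Answer: dy/dx=-x/y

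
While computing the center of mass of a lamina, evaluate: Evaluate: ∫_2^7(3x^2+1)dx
Step 1: Find antiderivative F(x) = x^3+x
Step 2: F(7) - F(2) = 350 - (10) = 340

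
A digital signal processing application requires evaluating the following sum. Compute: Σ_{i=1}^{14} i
Using formula: Σ i^1 = n(n+1)/2 = 14·15/2 = 105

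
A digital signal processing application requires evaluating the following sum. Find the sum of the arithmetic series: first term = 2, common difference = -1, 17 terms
Last term: a_n=2 + (17 - 1)·-1=-14
Sum=n(a_1 + a_n)/2=17(2 + (-14))/2=-102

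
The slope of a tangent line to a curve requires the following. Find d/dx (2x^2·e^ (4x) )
Product rule: (fg)' = f'g + fg'
f = 2x^2, f' = 4x
g = e^(4x), g' = 4·e^(4x)

Answer: 4x·e^(4x) + 8x^2·e^(4x)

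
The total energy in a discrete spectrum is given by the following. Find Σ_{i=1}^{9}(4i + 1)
= 4·Σ i+1·9 = 4·45+9 = 189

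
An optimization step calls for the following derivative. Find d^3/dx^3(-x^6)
Apply power rule 3 times:
d^1: -6x^5
d^2: -30x^4
d^3: -120x^3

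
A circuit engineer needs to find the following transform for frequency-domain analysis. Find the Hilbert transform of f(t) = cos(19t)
The Hilbert transform shifts each frequency component by -pi/2.
H{cos(wt)}=sin(wt)
With w=19: H{cos(19t)}=sin(19t)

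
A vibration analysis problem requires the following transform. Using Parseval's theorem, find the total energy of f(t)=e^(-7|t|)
Parseval's theorem: E = integral |f(t)|^2 dt = (1/2pi) integral |F(omega)|^2 domega
E = integral_{-inf}^{inf} e^(-14|t|) dt = 2*integral_0^inf e^(-14t) dt = 2/(2*7) = 1/7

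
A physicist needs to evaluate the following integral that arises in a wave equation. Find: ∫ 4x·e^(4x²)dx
Let u=4x², du=8x dx
∫ (1/2)e^u du=e^u/2+C

Answer: e^(4x²)/2+C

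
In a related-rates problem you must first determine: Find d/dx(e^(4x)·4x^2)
Product rule: (fg)'=f'g+fg'
f=e^(4x), f'=4·e^(4x)
g=4x^2, g'=8x

Answer: 16·e^(4x)·x^2+8·e^(4x)·x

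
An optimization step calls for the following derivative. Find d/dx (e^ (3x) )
Chain rule: d/dx[e^u]=e^u · u' where u=3x
u'=3

Answer: 3·e^(3x)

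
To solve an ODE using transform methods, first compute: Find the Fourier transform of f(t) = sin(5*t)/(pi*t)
sin(W*t)/(pi*t) = (W/pi)*sinc(W*t/pi) is the impulse response of the ideal low-pass filter with cutoff W (here W = 5).
Its Fourier transform is a rectangular function:
F(omega) = 1 for |omega| < 5, 0 otherwise

Answer: rect(omega/10) [i.e., 1 for |omega| < 5, 0 otherwise]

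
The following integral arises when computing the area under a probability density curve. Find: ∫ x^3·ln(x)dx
By parts: u=ln(x), dv=x^3 dx
du=1/x dx, v=x^4/4
=x^4·ln(x)/4 - ∫ x^3/4 dx
=x^4·ln(x)/4 - x^4/16+C

Answer: x^4(ln(x)/4-1/16)+C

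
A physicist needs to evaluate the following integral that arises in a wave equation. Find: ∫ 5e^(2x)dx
Since d/dx[e^(2x)] = 2e^(2x), we get 5/2 e^(2x) + C

Answer: (5/2)e^(2x) + C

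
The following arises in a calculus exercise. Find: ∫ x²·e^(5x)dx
Integration by parts twice:
First: u = x², dv = e^(5x) dx => x²e^(5x)/5 - (2/5)∫ xe^(5x) dx
Second (∫ xe^(5x) dx): xe^(5x)/5 - e^(5x)/25
Combining: e^(5x)(x²/5 - 2x/25 + 2/125) + C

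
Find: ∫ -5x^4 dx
Using power rule: ∫ -5x^4 dx = -5/5 x^5 + C = -x^5 + C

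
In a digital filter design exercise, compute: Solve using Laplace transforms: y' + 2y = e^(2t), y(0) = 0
Take L: sY - 0+2Y = 1/(s-2)
Y(s+2) = 1/(s-2)+0
Y = 1/((s-2)(s+2))+0/(s+2)
Partial fractions: 1/((s-2)(s+2)) = (1/4)/(s-2) - (1/4)/(s+2)
So Y = (1/4)/(s-2) - (1/4)/(s+2)
Inverse Laplace transform (L^(-1){1/(s-2)} = e^(2t), L^(-1){1/(s+2)} = e^(-2t)):

Answer: y(t) = (1/4)·e^(2t) - (1/4)·e^(-2t)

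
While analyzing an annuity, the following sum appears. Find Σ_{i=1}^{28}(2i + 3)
= 2·Σ i+3·28 = 2·406+84 = 896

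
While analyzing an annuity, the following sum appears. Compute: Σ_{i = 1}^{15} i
Using formula: Σ i^1=n(n+1)/2=15·16/2=120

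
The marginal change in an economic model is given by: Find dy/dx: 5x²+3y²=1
Differentiate: 10x+6y·(dy/dx)=0
dy/dx=-10x/(6y)=-(5/3)·(x/y)

Answer: dy/dx=-(5/3)·(x/y)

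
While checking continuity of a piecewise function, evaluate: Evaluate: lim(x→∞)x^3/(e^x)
Apply L'Hôpital 3 times (∞/∞ each time):
Eventually get 3!/(e^x) → 0

Answer: 0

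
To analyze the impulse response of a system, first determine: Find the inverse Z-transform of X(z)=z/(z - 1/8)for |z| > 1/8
Standard pair: z/(z-a) <-> a^n * u[n] for causal signals
With a=1/8: x[n]=(1/8)^n * u[n]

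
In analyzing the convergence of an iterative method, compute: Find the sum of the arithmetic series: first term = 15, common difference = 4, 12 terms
Last term: a_n = 15+(12-1)·4 = 59
Sum = n(a_1+a_n)/2 = 12(15+59)/2 = 444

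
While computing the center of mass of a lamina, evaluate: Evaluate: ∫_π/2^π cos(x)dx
Antiderivative: sin(x)
Evaluate at bounds: [sin(1·π)/1] - [sin(1·π/2)/1]
= ((0) - (1))/1 = -1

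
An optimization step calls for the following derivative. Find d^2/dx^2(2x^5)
Apply power rule 2 times:
d^1: 10x^4
d^2: 40x^3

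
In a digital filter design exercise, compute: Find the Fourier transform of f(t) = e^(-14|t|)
Using the standard pair: F{e^(-a|t|)} = 2a/(a^2+omega^2)
With a = 14: F(omega) = 28/(196+omega^2)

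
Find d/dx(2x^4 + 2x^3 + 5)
Power rule: d/dx(ax^n) = n·a·x^(n-1)
Term by term: 8·x^3 + 6·x^2

Answer: 8x^3 + 6x^2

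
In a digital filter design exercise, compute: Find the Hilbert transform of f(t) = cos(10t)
The Hilbert transform shifts each frequency component by -pi/2.
H{cos(wt)}=sin(wt)
With w=10: H{cos(10t)}=sin(10t)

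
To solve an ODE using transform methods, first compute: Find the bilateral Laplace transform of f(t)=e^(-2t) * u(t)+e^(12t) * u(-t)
For e^(-2t) * u(t): L = 1/(s + 2), Re(s) > -2
For e^(12t) * u(-t): L = -1/(s-12), Re(s) < 12
Combined: F(s) = 1/(s + 2) - 1/(s-12), -2 < Re(s) < 12

Answer: 1/(s + 2) - 1/(s-12), ROC: -2 < Re(s) < 12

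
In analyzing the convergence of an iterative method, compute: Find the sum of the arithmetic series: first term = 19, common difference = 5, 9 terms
Last term: a_n = 19+(9-1)·5 = 59
Sum = n(a_1+a_n)/2 = 9(19+59)/2 = 351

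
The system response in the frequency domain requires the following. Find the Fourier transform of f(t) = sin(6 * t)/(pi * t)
sin(W * t)/(pi * t) = (W/pi) * sinc(W * t/pi) is the impulse response of the ideal low-pass filter with cutoff W (here W = 6).
Its Fourier transform is a rectangular function:
F(omega) = 1 for |omega| < 6, 0 otherwise

Answer: rect(omega/12) [i.e., 1 for |omega| < 6, 0 otherwise]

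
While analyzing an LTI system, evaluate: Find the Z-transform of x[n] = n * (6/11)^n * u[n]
Using the property Z{n*a^n*u[n]} = az/(z-a)^2
With a = 6/11: X(z) = (6/11)z/(z - 6/11)^2, |z| > 6/11

Answer: (6/11)z/(z - 6/11)^2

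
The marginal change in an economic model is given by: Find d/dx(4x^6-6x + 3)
Power rule: d/dx(ax^n) = n·a·x^(n-1)
Term by term: 24·x^5-6

Answer: 24x^5-6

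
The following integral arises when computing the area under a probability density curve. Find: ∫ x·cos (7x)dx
By parts: u=x, dv=cos(7x) dx
du=dx, v=sin(7x)/7
=x·sin(7x)/7+cos(7x)/7²+C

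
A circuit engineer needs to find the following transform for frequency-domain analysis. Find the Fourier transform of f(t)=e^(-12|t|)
Using the standard pair: F{e^(-a|t|)} = 2a/(a^2+omega^2)
With a = 12: F(omega) = 24/(144+omega^2)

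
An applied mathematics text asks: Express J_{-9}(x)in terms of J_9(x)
For integer n: J_{-n}(x)=(-1)^n J_n(x)
With n=9: J_{-9}(x)=(-1)^9 J_9(x)=-J_9(x)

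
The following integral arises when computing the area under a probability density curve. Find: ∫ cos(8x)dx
Using substitution u = 8x: ∫ cos(u) du/8 = sin(u)/8+C

Answer: (1/8)sin(8x)+C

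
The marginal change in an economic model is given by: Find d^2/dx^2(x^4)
Apply power rule 2 times:
d^1: 4x^3
d^2: 12x^2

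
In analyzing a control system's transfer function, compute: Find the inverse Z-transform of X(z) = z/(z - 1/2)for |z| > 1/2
Standard pair: z/(z-a) <-> a^n * u[n] for causal signals
With a = 1/2: x[n] = (1/2)^n * u[n]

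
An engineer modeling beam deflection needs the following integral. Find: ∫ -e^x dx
Since d/dx[e^x]=+e^x, we get -1e^x+C

Answer: -e^x+C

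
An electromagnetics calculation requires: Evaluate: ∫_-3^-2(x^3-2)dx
Step 1: Find antiderivative F(x)=(1/4)x^4 - 2x
Step 2: F(-2) - F(-3)=8 - (105/4)=-73/4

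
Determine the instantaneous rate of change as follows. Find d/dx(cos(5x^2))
Chain rule: d/dx[cos(u)]=-sin(u)·u' where u=5x^2
u'=10x

Answer: -10x·sin(5x^2)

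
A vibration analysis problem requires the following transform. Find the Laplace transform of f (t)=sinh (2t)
L{sinh(at)}=a/(s²-a²)
L{sinh(2t)}=2/(s²-4)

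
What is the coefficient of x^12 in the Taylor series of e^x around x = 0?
Taylor series of e^x = Σ x^n/n!
Coefficient of x^12 = 1/12! = 1/479001600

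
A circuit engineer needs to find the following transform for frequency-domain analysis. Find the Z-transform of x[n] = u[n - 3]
Using the time-shift property: Z{u[n-3]}=z^(-3) * z/(z-1)
=z^(-2)/(z-1)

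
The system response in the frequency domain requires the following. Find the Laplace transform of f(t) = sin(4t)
L{sin(wt)}=w/(s²+w²)
L{sin(4t)}=4/(s²+16)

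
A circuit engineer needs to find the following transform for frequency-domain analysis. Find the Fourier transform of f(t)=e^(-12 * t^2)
The Fourier transform of a Gaussian e^(-a * t^2) is sqrt(pi/a) * e^(-omega^2/(4a)).
With a=12: F(omega)=sqrt(pi/12) * e^(-omega^2/48)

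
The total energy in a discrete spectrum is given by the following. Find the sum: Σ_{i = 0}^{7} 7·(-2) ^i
Geometric series: S=a(1 - r^n)/(1 - r)
a=7, r=-2, n=8
S=7(1 - 256)/3=-595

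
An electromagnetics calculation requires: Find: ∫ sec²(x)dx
Since d/dx[tan(x)]=sec²(x), integral=tan(x) + C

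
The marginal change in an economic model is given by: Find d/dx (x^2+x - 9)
Power rule: d/dx(ax^n) = n·a·x^(n-1)
Term by term: 2·x + 1

Answer: 2x + 1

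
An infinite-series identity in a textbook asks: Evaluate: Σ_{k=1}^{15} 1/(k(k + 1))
Partial fractions: 1/(k(k + 1))=1/k - 1/(k + 1)
Telescoping sum: 1(1 - 1/16)=1·15/16

Answer: 15/16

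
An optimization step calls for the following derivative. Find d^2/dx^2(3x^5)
Apply power rule 2 times:
d^1: 15x^4
d^2: 60x^3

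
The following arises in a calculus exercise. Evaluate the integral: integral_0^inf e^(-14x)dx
integral_0^inf e^(-14x) dx = [-1/14 * e^(-14x)]_0^inf
= 0 - (-1/14) = 1/14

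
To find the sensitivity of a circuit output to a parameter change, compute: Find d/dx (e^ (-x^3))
Chain rule: d/dx[e^u] = e^u · u' where u = -x^3
u' = -3x^2

Answer: -3x^2·e^(-x^3)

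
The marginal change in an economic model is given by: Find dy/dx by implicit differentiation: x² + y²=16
Differentiate both sides: 2x + 2y·(dy/dx)=0
Solve: dy/dx=-2x/(2y)=-x/y

Answer: dy/dx=-x/y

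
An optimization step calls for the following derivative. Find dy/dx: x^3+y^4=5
Differentiate: 3x^2+4y^3·(dy/dx)=0
dy/dx=-3x^2/(4y^3)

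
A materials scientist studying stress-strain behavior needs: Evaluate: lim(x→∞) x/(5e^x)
Apply L'Hôpital 1 times (∞/∞ each time):
Eventually get 1!/(5e^x) → 0

Answer: 0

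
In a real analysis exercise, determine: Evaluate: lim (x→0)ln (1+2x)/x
L'Hôpital (0/0): lim 2/(1+2x) / 1 = 2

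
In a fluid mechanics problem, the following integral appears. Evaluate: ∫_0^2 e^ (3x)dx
Antiderivative: (1/3)e^(3x)
Evaluate: (1/3)(e^6 - 1)

Answer: (e^6 - 1)/3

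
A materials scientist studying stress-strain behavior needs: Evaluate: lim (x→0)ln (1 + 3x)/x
L'Hôpital (0/0): lim 3/(1 + 3x) / 1=3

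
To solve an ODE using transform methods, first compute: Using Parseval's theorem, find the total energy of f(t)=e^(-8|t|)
Parseval's theorem: E=integral |f(t)|^2 dt=(1/2pi) integral |F(omega)|^2 domega
E=integral_{-inf}^{inf} e^(-16|t|) dt=2 * integral_0^inf e^(-16t) dt=2/(2 * 8)=1/8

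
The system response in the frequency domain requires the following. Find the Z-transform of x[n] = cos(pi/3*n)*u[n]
Z{cos(w0*n)*u[n]} = z(z - cos(w0))/(z^2 - 2z*cos(w0) + 1)
With w0 = pi/3: X(z) = z(z - cos(pi/3))/(z^2 - 2z*cos(pi/3) + 1)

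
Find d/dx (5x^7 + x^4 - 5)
Power rule: d/dx(ax^n) = n·a·x^(n-1)
Term by term: 35·x^6 + 4·x^3

Answer: 35x^6 + 4x^3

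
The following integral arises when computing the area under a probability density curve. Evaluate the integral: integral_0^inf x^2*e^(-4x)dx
This is a Gamma integral. Substitute u=4x (du=4 dx):
integral_0^inf x^2*e^(-4x) dx=(1/4^3) integral_0^inf u^2*e^(-u) du
=Gamma(3)/4^3=2!/4^3=2/64

Answer: 1/32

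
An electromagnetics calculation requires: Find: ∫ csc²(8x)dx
Since d/dx[-cot(8x)]=8csc²(8x), integral=-cot(8x)/8 + C

Answer: (-1/8)cot(8x) + C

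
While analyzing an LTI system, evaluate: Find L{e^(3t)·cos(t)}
First shifting: L{e^(at)f(t)} = F(s-a)
L{cos(t)} = s/(s² + 1)
Shift: (s-3)/((s-3)² + 1)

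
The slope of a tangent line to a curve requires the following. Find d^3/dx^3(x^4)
Apply power rule 3 times:
d^1: 4x^3
d^2: 12x^2
d^3: 24x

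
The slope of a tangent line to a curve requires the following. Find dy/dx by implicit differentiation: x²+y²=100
Differentiate both sides: 2x + 2y·(dy/dx) = 0
Solve: dy/dx = -2x/(2y) = -x/y

Answer: dy/dx = -x/y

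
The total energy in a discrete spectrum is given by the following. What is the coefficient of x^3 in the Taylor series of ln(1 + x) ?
ln(1+x) = Σ (-1)^(n+1) x^n/n
Coefficient of x^3 = (-1)^4/3 = 1/3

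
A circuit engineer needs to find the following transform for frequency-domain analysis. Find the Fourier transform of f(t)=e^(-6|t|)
Using the standard pair: F{e^(-a|t|)} = 2a/(a^2 + omega^2)
With a = 6: F(omega) = 12/(36 + omega^2)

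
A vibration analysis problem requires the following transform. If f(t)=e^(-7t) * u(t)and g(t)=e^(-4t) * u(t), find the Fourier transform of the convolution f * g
By the convolution theorem: F{f*g} = F(omega)*G(omega)
F(omega) = 1/(7 + j*omega), G(omega) = 1/(4 + j*omega)
F{f*g} = 1/((7 + j*omega)(4 + j*omega))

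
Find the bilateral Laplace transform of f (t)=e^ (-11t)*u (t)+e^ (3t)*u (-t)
For e^(-11t) * u(t): L = 1/(s+11), Re(s) > -11
For e^(3t) * u(-t): L = -1/(s-3), Re(s) < 3
Combined: F(s) = 1/(s+11)-1/(s-3), -11 < Re(s) < 3

Answer: 1/(s+11)-1/(s-3), ROC: -11 < Re(s) < 3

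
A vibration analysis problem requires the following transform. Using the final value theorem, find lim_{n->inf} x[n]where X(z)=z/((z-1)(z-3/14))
Final value theorem: lim x[n] = lim_{z->1} (z-1) * X(z)
(z-1) * X(z) = z/(z-3/14)
As z->1: 1/(1 - 3/14) = 1/(11/14) = 14/11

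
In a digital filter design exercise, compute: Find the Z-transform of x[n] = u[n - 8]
Using the time-shift property: Z{u[n-8]} = z^(-8) * z/(z-1)
= z^(-7)/(z-1)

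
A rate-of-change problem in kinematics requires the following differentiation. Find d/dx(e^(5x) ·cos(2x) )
Product rule: (fg)'=f'g + fg'
f=e^(5x), f'=5·e^(5x)
g=cos(2x), g'=-2·sin(2x)

Answer: 5·e^(5x)·cos(2x) - 2·e^(5x)·sin(2x)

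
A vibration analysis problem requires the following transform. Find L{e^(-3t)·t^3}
First shifting: L{e^(at)f(t)}=F(s-a)
L{t^3}=6/s^4
Shift s → s+3: 6/(s+3)^4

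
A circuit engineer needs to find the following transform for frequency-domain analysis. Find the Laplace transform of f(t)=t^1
L{t^n}=n!/s^(n+1)
L{t^1}=1!/s^2=1/s^2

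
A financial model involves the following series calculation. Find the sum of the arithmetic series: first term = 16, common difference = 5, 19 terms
Last term: a_n=16+(19-1)·5=106
Sum=n(a_1+a_n)/2=19(16+106)/2=1159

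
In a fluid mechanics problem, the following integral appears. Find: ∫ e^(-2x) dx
Since d/dx[e^(-2x)]=-2e^(-2x), we get -1/2 e^(-2x) + C

Answer: (-1/2)e^(-2x) + C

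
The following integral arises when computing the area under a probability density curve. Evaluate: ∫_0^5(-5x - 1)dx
Step 1: Find antiderivative F(x)=(-5/2)x^2 - x
Step 2: F(5) - F(0)=-135/2 - (0)=-135/2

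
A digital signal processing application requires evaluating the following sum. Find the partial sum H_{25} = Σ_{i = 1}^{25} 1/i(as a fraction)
H_25 = 1+1/2+1/3+...+1/25
= 34052522467/8923714800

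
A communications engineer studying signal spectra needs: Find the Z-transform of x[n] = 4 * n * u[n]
Z{n*u[n]}=z/(z-1)^2
By linearity: Z{4*n*u[n]}=4z/(z-1)^2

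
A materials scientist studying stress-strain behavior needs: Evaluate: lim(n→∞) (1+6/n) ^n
This is the definition of e^6: lim(1+6/n)^n=e^6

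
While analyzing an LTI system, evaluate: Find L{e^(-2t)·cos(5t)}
First shifting: L{e^(at)f(t)} = F(s-a)
L{cos(5t)} = s/(s²+25)
Shift: (s+2)/((s+2)²+25)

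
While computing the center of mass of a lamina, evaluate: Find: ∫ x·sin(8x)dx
By parts: u = x, dv = sin(8x) dx
du = dx, v = -cos(8x)/8
= -x·cos(8x)/8+sin(8x)/8²+C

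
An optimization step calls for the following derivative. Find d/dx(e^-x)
Chain rule: d/dx[e^u]=e^u · u' where u=-x
u'=-1

Answer: -1·e^-x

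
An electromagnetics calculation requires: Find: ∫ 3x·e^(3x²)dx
Let u = 3x², du = 6x dx
∫ (1/2)e^u du = e^u/2+C

Answer: e^(3x²)/2+C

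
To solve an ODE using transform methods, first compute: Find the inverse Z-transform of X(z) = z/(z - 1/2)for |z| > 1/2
Standard pair: z/(z-a) <-> a^n*u[n] for causal signals
With a=1/2: x[n]=(1/2)^n*u[n]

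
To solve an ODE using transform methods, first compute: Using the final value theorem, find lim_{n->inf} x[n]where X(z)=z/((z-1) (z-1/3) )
Final value theorem: lim x[n]=lim_{z->1} (z-1) * X(z)
(z-1) * X(z)=z/(z-1/3)
As z->1: 1/(1-1/3)=1/(2/3)=3/2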